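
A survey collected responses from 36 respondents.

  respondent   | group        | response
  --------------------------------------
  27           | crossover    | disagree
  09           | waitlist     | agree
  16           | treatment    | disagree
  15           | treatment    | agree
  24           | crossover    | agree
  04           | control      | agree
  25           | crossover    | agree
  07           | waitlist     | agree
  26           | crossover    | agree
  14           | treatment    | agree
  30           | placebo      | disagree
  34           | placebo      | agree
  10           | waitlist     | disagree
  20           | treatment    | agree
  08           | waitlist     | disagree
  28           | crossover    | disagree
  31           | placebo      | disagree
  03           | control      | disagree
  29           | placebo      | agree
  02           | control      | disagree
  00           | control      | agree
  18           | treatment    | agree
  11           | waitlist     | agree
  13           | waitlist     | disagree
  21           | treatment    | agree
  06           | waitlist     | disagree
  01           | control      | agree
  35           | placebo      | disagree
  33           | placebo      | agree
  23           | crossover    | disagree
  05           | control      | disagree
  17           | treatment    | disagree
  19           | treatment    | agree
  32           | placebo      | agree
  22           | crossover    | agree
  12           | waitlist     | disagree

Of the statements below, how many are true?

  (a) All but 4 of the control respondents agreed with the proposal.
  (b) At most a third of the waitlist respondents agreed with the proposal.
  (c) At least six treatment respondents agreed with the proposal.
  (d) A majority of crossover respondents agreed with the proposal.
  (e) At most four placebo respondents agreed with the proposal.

3

(a) control: |A| = 6, |A ∩ B| = 3; needs |A ∖ B| = 4 — false.
(b) waitlist: |A| = 8, |A ∩ B| = 3; needs |A ∩ B| / |A| ≤ 1/3 — false.
(c) treatment: |A| = 8, |A ∩ B| = 6; needs |A ∩ B| ≥ 6 — true.
(d) crossover: |A| = 7, |A ∩ B| = 4; needs |A ∩ B| > |A ∖ B| — true.
(e) placebo: |A| = 7, |A ∩ B| = 4; needs |A ∩ B| ≤ 4 — true.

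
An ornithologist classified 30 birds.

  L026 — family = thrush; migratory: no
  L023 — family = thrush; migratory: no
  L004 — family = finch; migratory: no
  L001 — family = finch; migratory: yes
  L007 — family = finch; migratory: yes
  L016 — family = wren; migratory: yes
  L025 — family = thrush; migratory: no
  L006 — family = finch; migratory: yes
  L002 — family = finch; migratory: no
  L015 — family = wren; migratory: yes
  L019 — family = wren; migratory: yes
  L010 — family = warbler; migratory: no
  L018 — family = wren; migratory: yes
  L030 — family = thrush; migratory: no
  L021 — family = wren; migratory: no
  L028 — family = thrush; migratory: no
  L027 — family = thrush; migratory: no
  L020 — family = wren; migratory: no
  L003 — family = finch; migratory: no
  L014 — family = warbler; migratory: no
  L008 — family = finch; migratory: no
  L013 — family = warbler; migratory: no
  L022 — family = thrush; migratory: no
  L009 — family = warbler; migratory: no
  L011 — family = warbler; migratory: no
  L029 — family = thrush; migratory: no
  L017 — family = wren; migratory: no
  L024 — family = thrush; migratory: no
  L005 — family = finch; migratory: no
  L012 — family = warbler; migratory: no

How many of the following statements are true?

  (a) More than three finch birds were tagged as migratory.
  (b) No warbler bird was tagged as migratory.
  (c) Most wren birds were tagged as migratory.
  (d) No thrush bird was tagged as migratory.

3

(a) finch: |A| = 8, |A ∩ B| = 3; needs |A ∩ B| > 3 — false.
(b) warbler: |A| = 6, |A ∩ B| = 0; needs A ∩ B = ∅ (|A ∩ B| = 0) — true.
(c) wren: |A| = 7, |A ∩ B| = 4; needs |A ∩ B| > |A ∖ B| — true.
(d) thrush: |A| = 9, |A ∩ B| = 0; needs A ∩ B = ∅ (|A ∩ B| = 0) — true.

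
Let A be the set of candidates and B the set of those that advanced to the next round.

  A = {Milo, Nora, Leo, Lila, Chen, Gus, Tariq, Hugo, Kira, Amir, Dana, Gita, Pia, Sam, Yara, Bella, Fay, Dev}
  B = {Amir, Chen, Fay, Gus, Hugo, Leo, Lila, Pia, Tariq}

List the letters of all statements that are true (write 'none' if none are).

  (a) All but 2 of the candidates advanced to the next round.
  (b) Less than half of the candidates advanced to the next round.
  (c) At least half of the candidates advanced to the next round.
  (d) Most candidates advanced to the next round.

|A| = 18, |A ∩ B| = 9, |A ∖ B| = 9.
(a) |A ∖ B| = 2: fails.
(b) |A ∩ B| < |A ∖ B|: fails.
(c) |A ∩ B| ≥ |A ∖ B|: holds.
(d) |A ∩ B| > |A ∖ B|: fails.

(c)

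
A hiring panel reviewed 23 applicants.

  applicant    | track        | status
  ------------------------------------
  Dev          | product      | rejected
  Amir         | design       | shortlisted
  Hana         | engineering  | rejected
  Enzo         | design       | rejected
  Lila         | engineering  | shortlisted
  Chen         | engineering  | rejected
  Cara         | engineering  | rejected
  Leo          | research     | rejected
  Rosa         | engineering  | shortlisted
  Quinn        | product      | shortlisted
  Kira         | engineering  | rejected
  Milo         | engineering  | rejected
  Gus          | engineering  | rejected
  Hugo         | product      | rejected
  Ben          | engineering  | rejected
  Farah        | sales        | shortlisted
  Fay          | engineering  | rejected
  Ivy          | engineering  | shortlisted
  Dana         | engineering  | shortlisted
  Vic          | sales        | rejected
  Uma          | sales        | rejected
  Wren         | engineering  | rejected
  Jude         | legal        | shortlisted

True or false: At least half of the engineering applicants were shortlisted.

'At least half of the engineering applicants were shortlisted' holds iff |A ∩ B| ≥ |A ∖ B|.
A (the restrictor) = {Hana, Lila, Chen, Cara, Rosa, Kira, Milo, Gus, Ben, Fay, Ivy, Dana, Wren}, |A| = 13.
A ∩ B = {Lila, Rosa, Ivy, Dana}, so |A ∩ B| = 4.
A ∖ B = {Hana, Chen, Cara, Kira, Milo, Gus, Ben, Fay, Wren}, so |A ∖ B| = 9.
4 < 9, so the statement is false.

False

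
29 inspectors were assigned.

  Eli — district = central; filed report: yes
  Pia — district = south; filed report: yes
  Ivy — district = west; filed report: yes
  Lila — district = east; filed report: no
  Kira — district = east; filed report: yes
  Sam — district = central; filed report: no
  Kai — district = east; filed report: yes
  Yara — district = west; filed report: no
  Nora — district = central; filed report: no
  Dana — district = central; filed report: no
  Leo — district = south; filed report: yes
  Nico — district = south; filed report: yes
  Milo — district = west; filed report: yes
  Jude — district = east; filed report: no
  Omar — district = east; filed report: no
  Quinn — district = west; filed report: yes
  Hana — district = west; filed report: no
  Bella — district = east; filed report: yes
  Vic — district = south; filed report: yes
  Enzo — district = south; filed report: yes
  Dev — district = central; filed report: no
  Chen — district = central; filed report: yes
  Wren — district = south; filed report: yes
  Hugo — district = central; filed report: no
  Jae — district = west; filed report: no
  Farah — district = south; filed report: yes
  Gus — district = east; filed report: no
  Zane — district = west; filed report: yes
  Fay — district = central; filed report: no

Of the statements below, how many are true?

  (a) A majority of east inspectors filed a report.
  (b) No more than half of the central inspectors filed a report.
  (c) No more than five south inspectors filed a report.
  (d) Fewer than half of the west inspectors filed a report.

1

(a) east: |A| = 7, |A ∩ B| = 3; needs |A ∩ B| > |A ∖ B| — false.
(b) central: |A| = 8, |A ∩ B| = 2; needs |A ∩ B| ≤ |A ∖ B| — true.
(c) south: |A| = 7, |A ∩ B| = 7; needs |A ∩ B| ≤ 5 — false.
(d) west: |A| = 7, |A ∩ B| = 4; needs |A ∩ B| < |A ∖ B| — false.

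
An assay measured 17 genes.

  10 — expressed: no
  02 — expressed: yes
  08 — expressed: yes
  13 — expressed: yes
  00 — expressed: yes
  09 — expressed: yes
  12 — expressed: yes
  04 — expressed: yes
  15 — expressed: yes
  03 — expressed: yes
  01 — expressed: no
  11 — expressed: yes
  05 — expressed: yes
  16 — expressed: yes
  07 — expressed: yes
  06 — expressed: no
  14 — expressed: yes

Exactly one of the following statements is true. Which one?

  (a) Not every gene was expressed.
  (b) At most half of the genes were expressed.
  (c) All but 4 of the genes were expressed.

|A| = 17, |A ∩ B| = 14, |A ∖ B| = 3.
(a) requires A ⊄ B (|A ∖ B| ≥ 1): true.
(b) requires |A ∩ B| ≤ |A ∖ B|: false.
(c) requires |A ∖ B| = 4: false.

(a)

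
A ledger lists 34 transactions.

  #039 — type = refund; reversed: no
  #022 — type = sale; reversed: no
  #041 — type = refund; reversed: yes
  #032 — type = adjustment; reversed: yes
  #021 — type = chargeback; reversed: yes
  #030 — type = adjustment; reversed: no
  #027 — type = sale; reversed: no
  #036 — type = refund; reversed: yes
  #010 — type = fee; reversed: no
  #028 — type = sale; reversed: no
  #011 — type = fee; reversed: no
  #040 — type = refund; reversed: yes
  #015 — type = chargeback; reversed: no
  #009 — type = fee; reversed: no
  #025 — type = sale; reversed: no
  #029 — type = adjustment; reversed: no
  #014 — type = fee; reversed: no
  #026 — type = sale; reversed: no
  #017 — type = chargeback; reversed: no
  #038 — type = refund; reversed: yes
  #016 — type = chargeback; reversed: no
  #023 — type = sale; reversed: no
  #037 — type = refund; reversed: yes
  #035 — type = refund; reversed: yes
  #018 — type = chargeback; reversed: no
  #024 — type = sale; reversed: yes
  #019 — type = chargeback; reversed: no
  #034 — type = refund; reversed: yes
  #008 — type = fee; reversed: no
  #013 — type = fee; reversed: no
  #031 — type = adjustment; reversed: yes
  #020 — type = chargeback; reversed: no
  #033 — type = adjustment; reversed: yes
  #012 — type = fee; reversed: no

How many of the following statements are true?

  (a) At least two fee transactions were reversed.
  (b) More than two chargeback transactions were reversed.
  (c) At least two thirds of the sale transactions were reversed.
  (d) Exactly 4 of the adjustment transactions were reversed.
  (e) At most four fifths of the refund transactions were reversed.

(a) fee: |A| = 7, |A ∩ B| = 0; needs |A ∩ B| ≥ 2 — false.
(b) chargeback: |A| = 7, |A ∩ B| = 1; needs |A ∩ B| > 2 — false.
(c) sale: |A| = 7, |A ∩ B| = 1; needs |A ∩ B| / |A| ≥ 2/3 — false.
(d) adjustment: |A| = 5, |A ∩ B| = 3; needs |A ∩ B| = 4 — false.
(e) refund: |A| = 8, |A ∩ B| = 7; needs |A ∩ B| / |A| ≤ 4/5 — false.

0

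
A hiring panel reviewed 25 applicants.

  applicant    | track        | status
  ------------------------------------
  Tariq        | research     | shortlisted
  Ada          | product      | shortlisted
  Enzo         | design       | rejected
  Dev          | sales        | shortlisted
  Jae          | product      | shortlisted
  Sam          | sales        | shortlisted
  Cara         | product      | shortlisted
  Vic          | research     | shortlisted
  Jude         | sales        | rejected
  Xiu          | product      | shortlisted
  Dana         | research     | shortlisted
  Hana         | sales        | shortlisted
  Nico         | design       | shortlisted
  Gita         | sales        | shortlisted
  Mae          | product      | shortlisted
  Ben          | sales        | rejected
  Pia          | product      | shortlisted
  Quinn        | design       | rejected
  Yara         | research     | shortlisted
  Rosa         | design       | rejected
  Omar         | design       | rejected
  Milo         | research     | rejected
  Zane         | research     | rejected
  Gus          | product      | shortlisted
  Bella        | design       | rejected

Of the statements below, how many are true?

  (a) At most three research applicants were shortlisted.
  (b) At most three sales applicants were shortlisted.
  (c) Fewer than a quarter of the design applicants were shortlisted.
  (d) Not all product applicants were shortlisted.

1

(a) research: |A| = 6, |A ∩ B| = 4; needs |A ∩ B| ≤ 3 — false.
(b) sales: |A| = 6, |A ∩ B| = 4; needs |A ∩ B| ≤ 3 — false.
(c) design: |A| = 6, |A ∩ B| = 1; needs |A ∩ B| / |A| < 1/4 — true.
(d) product: |A| = 7, |A ∩ B| = 7; needs A ⊄ B (|A ∖ B| ≥ 1) — false.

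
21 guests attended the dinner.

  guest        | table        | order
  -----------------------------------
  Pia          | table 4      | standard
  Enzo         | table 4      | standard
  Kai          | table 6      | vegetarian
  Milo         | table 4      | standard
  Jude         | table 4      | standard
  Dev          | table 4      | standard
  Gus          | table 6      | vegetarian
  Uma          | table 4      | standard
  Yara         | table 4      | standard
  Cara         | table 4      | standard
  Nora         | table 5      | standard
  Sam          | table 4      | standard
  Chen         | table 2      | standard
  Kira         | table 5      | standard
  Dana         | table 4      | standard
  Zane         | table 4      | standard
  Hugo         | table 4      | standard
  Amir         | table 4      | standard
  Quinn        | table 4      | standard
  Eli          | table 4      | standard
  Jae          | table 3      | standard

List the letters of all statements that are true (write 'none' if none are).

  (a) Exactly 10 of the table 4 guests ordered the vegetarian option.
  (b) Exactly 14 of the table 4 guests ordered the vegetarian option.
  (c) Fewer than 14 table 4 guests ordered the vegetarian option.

|A| = 15, |A ∩ B| = 0, |A ∖ B| = 15.
(a) |A ∩ B| = 10: fails.
(b) |A ∩ B| = 14: fails.
(c) |A ∩ B| < 14: holds.

(c)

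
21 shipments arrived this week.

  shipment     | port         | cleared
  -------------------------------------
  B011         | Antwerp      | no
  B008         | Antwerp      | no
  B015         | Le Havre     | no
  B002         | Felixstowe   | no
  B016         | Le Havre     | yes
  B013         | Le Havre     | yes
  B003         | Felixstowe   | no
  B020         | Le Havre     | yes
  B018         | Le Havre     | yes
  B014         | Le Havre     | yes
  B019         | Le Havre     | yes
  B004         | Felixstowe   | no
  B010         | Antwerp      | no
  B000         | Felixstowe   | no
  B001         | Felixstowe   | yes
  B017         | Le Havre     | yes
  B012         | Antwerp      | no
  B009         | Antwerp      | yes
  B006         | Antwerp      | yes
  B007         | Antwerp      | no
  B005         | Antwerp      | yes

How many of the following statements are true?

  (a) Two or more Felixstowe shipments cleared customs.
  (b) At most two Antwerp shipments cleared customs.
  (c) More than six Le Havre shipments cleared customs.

(a) Felixstowe: |A| = 5, |A ∩ B| = 1; needs |A ∩ B| ≥ 2 — false.
(b) Antwerp: |A| = 8, |A ∩ B| = 3; needs |A ∩ B| ≤ 2 — false.
(c) Le Havre: |A| = 8, |A ∩ B| = 7; needs |A ∩ B| > 6 — true.

1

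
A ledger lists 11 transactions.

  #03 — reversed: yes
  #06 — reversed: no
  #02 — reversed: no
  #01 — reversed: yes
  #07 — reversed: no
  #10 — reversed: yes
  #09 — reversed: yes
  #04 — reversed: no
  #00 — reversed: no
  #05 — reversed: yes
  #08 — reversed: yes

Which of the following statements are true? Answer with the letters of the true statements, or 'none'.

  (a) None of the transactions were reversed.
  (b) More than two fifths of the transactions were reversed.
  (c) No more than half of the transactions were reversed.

(b)

|A| = 11, |A ∩ B| = 6, |A ∖ B| = 5.
(a) A ∩ B = ∅ (|A ∩ B| = 0): fails.
(b) |A ∩ B| / |A| > 2/5: holds.
(c) |A ∩ B| ≤ |A ∖ B|: fails.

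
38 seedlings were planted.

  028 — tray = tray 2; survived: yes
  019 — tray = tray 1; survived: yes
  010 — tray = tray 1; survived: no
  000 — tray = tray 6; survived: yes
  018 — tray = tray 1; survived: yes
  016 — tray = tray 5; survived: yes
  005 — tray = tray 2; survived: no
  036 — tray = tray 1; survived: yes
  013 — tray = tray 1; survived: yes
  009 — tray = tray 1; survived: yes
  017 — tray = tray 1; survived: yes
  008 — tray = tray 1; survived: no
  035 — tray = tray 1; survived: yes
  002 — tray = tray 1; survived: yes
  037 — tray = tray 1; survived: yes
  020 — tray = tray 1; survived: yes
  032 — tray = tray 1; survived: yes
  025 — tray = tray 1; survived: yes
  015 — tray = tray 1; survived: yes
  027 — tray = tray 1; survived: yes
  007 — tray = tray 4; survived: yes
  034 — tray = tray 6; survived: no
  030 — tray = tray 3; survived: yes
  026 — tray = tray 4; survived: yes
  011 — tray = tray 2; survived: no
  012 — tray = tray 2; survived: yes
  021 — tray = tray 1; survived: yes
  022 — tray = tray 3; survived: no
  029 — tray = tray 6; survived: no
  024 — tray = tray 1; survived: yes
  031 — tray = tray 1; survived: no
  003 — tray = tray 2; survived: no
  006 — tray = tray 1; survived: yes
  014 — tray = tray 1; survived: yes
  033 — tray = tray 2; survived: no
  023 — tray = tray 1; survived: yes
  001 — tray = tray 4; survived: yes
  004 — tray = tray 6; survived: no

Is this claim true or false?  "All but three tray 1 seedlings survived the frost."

The determiner here denotes the relation: |A ∖ B| = 3.
|A| = 22, |A ∩ B| = 19, |A ∖ B| = 3.
|A ∖ B| = 3, so the statement is true.

True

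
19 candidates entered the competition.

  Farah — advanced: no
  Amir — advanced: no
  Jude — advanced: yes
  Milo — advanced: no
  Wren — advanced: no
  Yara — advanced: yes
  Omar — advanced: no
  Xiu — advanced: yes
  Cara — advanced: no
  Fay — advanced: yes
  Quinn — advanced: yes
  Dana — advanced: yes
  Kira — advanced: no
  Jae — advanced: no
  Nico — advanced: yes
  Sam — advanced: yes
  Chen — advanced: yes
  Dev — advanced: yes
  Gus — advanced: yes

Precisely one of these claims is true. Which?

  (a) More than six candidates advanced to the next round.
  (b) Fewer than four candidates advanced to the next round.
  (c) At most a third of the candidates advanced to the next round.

(a)

|A| = 19, |A ∩ B| = 11, |A ∖ B| = 8.
(a) requires |A ∩ B| > 6: true.
(b) requires |A ∩ B| < 4: false.
(c) requires |A ∩ B| / |A| ≤ 1/3: false.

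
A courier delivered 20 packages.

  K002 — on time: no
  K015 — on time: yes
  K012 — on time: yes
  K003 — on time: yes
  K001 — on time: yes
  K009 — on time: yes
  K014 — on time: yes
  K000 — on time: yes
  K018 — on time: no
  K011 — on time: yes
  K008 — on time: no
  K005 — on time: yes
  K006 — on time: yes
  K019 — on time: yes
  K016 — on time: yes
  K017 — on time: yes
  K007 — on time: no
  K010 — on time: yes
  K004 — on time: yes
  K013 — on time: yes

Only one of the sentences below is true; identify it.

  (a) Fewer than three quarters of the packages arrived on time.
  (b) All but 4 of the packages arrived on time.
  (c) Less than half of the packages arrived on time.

(b)

|A| = 20, |A ∩ B| = 16, |A ∖ B| = 4.
(a) requires |A ∩ B| / |A| < 3/4: false.
(b) requires |A ∖ B| = 4: true.
(c) requires |A ∩ B| < |A ∖ B|: false.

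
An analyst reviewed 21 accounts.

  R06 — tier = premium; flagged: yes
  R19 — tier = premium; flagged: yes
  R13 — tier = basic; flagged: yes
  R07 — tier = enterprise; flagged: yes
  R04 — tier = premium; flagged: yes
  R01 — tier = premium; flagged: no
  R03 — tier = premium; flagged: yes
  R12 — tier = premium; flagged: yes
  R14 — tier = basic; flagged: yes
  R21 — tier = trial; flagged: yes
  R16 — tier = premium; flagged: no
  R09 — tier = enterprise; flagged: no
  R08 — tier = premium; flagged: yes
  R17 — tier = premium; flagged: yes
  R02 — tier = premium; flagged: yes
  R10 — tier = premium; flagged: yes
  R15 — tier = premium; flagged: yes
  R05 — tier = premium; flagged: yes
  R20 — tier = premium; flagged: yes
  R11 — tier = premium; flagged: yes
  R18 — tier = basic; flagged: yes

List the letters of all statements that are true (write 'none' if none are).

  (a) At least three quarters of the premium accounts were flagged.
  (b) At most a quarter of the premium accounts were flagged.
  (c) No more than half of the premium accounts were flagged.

(a)

|A| = 15, |A ∩ B| = 13, |A ∖ B| = 2.
(a) |A ∩ B| / |A| ≥ 3/4: holds.
(b) |A ∩ B| / |A| ≤ 1/4: fails.
(c) |A ∩ B| ≤ |A ∖ B|: fails.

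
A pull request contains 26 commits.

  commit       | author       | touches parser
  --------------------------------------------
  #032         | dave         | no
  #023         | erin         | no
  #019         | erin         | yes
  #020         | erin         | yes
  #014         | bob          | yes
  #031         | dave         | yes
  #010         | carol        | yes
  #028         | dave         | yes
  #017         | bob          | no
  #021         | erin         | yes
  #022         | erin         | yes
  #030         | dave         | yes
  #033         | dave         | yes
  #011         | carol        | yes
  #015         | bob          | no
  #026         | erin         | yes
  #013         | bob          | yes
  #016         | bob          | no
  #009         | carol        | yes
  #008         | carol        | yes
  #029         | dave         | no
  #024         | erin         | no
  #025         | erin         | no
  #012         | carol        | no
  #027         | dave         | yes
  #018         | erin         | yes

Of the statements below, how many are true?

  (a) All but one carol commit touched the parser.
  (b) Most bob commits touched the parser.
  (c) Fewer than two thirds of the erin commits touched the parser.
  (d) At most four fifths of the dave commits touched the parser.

(a) carol: |A| = 5, |A ∩ B| = 4; needs |A ∖ B| = 1 — true.
(b) bob: |A| = 5, |A ∩ B| = 2; needs |A ∩ B| > |A ∖ B| — false.
(c) erin: |A| = 9, |A ∩ B| = 6; needs |A ∩ B| / |A| < 2/3 — false.
(d) dave: |A| = 7, |A ∩ B| = 5; needs |A ∩ B| / |A| ≤ 4/5 — true.

2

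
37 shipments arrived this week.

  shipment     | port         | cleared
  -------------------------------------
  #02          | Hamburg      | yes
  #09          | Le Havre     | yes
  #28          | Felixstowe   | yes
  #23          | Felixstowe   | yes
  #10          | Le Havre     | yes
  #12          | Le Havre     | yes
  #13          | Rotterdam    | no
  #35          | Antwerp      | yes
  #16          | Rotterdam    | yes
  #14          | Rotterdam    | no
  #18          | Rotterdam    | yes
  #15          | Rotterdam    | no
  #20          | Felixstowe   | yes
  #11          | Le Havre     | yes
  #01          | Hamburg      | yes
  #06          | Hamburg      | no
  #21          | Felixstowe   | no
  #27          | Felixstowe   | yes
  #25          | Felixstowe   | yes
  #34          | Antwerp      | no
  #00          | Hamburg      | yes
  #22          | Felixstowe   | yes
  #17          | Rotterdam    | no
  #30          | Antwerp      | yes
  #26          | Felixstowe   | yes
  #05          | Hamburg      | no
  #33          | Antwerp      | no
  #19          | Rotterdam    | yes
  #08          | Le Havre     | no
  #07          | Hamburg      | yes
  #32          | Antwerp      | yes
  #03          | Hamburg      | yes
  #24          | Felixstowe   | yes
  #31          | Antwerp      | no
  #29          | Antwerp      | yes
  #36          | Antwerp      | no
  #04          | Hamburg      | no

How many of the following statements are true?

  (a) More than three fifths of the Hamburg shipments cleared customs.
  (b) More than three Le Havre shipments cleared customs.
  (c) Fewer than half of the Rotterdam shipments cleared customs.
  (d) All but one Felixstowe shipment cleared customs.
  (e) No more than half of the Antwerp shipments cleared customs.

(a) Hamburg: |A| = 8, |A ∩ B| = 5; needs |A ∩ B| / |A| > 3/5 — true.
(b) Le Havre: |A| = 5, |A ∩ B| = 4; needs |A ∩ B| > 3 — true.
(c) Rotterdam: |A| = 7, |A ∩ B| = 3; needs |A ∩ B| < |A ∖ B| — true.
(d) Felixstowe: |A| = 9, |A ∩ B| = 8; needs |A ∖ B| = 1 — true.
(e) Antwerp: |A| = 8, |A ∩ B| = 4; needs |A ∩ B| ≤ |A ∖ B| — true.

5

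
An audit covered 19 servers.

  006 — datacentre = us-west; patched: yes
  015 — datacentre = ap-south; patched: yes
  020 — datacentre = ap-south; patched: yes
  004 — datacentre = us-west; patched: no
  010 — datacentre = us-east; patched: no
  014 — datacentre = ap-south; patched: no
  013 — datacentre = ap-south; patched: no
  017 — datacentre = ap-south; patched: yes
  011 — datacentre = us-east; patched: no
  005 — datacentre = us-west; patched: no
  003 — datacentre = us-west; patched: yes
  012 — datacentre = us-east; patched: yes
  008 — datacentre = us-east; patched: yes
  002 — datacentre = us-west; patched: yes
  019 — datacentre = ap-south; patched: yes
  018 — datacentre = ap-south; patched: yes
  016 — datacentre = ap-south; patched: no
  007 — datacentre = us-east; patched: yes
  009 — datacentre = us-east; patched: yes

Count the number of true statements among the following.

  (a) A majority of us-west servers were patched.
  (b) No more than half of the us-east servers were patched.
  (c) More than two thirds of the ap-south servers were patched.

1

(a) us-west: |A| = 5, |A ∩ B| = 3; needs |A ∩ B| > |A ∖ B| — true.
(b) us-east: |A| = 6, |A ∩ B| = 4; needs |A ∩ B| ≤ |A ∖ B| — false.
(c) ap-south: |A| = 8, |A ∩ B| = 5; needs |A ∩ B| / |A| > 2/3 — false.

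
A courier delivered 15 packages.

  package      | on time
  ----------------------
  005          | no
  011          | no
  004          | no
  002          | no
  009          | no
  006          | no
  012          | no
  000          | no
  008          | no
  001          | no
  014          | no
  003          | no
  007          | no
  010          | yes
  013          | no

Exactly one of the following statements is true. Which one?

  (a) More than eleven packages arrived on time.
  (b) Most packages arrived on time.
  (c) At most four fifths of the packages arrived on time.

|A| = 15, |A ∩ B| = 1, |A ∖ B| = 14.
(a) requires |A ∩ B| > 11: false.
(b) requires |A ∩ B| > |A ∖ B|: false.
(c) requires |A ∩ B| / |A| ≤ 4/5: true.

(c)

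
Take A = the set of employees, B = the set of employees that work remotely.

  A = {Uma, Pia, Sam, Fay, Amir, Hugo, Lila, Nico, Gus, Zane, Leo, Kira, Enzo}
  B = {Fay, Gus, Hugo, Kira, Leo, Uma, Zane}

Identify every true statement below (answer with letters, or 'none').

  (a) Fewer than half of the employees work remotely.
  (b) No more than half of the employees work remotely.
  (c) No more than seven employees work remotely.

(c)

|A| = 13, |A ∩ B| = 7, |A ∖ B| = 6.
(a) |A ∩ B| < |A ∖ B|: fails.
(b) |A ∩ B| ≤ |A ∖ B|: fails.
(c) |A ∩ B| ≤ 7: holds.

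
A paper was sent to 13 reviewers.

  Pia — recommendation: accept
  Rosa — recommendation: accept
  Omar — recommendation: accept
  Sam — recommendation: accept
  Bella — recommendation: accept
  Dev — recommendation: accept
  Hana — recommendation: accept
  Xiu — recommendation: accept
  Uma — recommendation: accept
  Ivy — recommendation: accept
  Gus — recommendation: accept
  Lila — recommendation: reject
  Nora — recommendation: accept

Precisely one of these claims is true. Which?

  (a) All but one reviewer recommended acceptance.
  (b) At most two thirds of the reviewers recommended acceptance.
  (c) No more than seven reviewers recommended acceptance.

|A| = 13, |A ∩ B| = 12, |A ∖ B| = 1.
(a) requires |A ∖ B| = 1: true.
(b) requires |A ∩ B| / |A| ≤ 2/3: false.
(c) requires |A ∩ B| ≤ 7: false.

(a)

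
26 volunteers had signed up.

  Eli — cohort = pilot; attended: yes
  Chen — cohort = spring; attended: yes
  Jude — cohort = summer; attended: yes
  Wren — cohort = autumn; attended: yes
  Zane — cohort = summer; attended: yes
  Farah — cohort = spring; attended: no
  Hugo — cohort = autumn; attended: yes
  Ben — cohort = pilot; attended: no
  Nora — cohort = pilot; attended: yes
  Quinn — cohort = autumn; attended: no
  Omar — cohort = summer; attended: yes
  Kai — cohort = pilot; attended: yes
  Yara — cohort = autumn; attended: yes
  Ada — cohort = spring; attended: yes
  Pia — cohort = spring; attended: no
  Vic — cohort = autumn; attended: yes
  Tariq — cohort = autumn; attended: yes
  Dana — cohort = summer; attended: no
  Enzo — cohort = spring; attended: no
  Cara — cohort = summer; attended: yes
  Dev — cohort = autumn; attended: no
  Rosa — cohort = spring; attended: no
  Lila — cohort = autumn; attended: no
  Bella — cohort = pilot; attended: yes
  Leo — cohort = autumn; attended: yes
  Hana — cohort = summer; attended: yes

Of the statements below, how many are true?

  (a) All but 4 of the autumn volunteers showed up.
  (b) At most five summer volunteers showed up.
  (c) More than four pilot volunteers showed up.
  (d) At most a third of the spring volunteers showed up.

2

(a) autumn: |A| = 9, |A ∩ B| = 6; needs |A ∖ B| = 4 — false.
(b) summer: |A| = 6, |A ∩ B| = 5; needs |A ∩ B| ≤ 5 — true.
(c) pilot: |A| = 5, |A ∩ B| = 4; needs |A ∩ B| > 4 — false.
(d) spring: |A| = 6, |A ∩ B| = 2; needs |A ∩ B| / |A| ≤ 1/3 — true.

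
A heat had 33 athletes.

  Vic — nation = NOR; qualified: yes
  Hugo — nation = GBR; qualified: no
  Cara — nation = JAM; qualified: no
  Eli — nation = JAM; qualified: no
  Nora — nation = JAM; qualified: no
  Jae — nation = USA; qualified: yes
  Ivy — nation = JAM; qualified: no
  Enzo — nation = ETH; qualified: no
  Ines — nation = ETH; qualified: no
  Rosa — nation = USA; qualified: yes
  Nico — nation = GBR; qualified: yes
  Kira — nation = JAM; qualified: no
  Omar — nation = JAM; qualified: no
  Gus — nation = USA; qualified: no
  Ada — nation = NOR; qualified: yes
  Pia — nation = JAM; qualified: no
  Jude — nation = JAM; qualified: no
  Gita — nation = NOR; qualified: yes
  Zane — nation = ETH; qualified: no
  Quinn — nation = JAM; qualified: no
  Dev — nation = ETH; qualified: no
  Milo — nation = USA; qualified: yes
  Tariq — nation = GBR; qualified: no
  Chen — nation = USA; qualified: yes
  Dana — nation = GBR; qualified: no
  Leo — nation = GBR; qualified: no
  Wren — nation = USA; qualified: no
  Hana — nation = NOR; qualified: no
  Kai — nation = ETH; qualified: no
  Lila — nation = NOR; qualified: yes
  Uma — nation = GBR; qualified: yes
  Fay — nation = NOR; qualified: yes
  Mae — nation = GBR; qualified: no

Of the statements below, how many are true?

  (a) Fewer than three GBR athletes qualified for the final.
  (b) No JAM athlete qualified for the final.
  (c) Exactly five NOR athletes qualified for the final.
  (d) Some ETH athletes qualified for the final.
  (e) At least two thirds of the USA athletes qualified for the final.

(a) GBR: |A| = 7, |A ∩ B| = 2; needs |A ∩ B| < 3 — true.
(b) JAM: |A| = 9, |A ∩ B| = 0; needs A ∩ B = ∅ (|A ∩ B| = 0) — true.
(c) NOR: |A| = 6, |A ∩ B| = 5; needs |A ∩ B| = 5 — true.
(d) ETH: |A| = 5, |A ∩ B| = 0; needs A ∩ B ≠ ∅ (|A ∩ B| ≥ 1) — false.
(e) USA: |A| = 6, |A ∩ B| = 4; needs |A ∩ B| / |A| ≥ 2/3 — true.

4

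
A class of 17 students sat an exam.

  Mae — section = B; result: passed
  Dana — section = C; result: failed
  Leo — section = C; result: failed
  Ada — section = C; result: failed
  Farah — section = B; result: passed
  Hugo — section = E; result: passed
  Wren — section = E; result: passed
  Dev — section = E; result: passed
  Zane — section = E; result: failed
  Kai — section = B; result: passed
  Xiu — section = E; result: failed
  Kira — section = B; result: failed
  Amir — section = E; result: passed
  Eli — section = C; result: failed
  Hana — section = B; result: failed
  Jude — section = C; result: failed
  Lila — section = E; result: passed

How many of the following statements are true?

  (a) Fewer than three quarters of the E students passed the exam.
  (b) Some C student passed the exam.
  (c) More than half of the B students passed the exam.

2

(a) E: |A| = 7, |A ∩ B| = 5; needs |A ∩ B| / |A| < 3/4 — true.
(b) C: |A| = 5, |A ∩ B| = 0; needs A ∩ B ≠ ∅ (|A ∩ B| ≥ 1) — false.
(c) B: |A| = 5, |A ∩ B| = 3; needs |A ∩ B| > |A ∖ B| — true.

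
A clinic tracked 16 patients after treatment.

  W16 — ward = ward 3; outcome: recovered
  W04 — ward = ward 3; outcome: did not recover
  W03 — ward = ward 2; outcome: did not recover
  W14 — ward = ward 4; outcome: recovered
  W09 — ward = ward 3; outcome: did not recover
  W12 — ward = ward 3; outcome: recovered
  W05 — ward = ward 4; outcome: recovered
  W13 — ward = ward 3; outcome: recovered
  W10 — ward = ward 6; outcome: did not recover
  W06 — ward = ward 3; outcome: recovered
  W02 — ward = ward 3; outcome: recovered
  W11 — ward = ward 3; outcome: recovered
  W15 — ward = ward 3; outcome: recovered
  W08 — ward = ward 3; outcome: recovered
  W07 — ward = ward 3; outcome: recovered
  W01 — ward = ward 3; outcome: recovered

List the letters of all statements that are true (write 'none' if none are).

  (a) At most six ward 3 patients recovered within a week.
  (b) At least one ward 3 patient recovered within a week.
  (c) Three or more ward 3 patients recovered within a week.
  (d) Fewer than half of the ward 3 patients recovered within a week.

|A| = 12, |A ∩ B| = 10, |A ∖ B| = 2.
(a) |A ∩ B| ≤ 6: fails.
(b) A ∩ B ≠ ∅ (|A ∩ B| ≥ 1): holds.
(c) |A ∩ B| ≥ 3: holds.
(d) |A ∩ B| < |A ∖ B|: fails.

(b), (c)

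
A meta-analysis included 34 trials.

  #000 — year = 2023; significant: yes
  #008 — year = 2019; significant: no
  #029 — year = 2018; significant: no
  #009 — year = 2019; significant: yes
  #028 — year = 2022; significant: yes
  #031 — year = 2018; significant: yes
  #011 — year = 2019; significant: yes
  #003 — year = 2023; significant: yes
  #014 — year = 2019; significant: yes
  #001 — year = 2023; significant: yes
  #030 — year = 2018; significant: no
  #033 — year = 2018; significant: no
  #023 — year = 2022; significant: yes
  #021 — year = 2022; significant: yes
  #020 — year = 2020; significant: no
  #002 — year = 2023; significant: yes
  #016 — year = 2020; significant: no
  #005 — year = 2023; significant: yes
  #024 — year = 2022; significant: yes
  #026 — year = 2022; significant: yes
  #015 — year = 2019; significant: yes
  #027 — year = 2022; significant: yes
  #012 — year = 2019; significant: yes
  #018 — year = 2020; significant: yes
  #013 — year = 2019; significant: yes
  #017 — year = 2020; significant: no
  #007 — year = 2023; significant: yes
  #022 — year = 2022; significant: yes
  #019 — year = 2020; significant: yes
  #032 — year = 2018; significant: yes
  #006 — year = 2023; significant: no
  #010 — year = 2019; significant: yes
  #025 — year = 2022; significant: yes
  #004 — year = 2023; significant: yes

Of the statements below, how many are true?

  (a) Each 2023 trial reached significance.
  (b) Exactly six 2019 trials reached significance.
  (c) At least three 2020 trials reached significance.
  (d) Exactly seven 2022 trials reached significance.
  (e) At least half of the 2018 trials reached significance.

0

(a) 2023: |A| = 8, |A ∩ B| = 7; needs A ⊆ B, i.e. every element of A is in B (|A ∖ B| = 0) — false.
(b) 2019: |A| = 8, |A ∩ B| = 7; needs |A ∩ B| = 6 — false.
(c) 2020: |A| = 5, |A ∩ B| = 2; needs |A ∩ B| ≥ 3 — false.
(d) 2022: |A| = 8, |A ∩ B| = 8; needs |A ∩ B| = 7 — false.
(e) 2018: |A| = 5, |A ∩ B| = 2; needs |A ∩ B| ≥ |A ∖ B| — false.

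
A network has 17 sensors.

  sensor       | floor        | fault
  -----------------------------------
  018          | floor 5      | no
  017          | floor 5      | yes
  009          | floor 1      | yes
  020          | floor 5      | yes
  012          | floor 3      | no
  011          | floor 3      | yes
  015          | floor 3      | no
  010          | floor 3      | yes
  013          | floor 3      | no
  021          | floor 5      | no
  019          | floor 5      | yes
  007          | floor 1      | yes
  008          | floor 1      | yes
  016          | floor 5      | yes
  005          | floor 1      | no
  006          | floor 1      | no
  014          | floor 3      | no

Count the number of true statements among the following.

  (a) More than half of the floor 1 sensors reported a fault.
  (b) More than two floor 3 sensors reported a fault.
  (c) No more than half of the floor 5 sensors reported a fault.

(a) floor 1: |A| = 5, |A ∩ B| = 3; needs |A ∩ B| > |A ∖ B| — true.
(b) floor 3: |A| = 6, |A ∩ B| = 2; needs |A ∩ B| > 2 — false.
(c) floor 5: |A| = 6, |A ∩ B| = 4; needs |A ∩ B| ≤ |A ∖ B| — false.

1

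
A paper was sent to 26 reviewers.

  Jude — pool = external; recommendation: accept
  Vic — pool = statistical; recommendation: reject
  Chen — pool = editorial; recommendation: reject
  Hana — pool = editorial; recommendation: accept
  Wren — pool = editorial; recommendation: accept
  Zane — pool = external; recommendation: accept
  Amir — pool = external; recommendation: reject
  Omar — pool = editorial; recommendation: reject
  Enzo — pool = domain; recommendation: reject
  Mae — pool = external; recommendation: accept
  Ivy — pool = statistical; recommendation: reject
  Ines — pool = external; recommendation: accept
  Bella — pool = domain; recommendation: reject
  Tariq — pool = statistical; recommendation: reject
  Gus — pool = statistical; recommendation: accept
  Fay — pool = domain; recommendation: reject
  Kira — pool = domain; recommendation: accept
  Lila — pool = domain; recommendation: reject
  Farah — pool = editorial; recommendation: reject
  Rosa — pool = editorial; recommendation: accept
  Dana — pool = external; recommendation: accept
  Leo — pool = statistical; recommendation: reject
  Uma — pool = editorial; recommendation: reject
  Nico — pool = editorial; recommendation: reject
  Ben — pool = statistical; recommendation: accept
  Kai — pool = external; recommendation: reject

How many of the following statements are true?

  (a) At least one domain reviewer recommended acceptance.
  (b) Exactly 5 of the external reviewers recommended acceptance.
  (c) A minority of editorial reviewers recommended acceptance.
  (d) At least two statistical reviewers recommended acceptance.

(a) domain: |A| = 5, |A ∩ B| = 1; needs A ∩ B ≠ ∅ (|A ∩ B| ≥ 1) — true.
(b) external: |A| = 7, |A ∩ B| = 5; needs |A ∩ B| = 5 — true.
(c) editorial: |A| = 8, |A ∩ B| = 3; needs |A ∩ B| < |A ∖ B| — true.
(d) statistical: |A| = 6, |A ∩ B| = 2; needs |A ∩ B| ≥ 2 — true.

4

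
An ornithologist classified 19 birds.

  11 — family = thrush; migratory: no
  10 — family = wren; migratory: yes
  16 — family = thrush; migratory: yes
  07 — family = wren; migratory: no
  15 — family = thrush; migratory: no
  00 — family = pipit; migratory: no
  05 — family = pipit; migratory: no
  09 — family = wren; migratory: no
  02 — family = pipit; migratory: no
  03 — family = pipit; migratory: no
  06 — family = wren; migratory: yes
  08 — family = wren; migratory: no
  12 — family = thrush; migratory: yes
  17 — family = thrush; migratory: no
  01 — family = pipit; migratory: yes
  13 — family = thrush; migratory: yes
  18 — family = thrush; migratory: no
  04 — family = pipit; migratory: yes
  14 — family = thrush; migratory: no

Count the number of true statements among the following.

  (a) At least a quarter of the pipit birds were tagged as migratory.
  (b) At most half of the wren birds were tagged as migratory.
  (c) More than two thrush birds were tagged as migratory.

(a) pipit: |A| = 6, |A ∩ B| = 2; needs |A ∩ B| / |A| ≥ 1/4 — true.
(b) wren: |A| = 5, |A ∩ B| = 2; needs |A ∩ B| ≤ |A ∖ B| — true.
(c) thrush: |A| = 8, |A ∩ B| = 3; needs |A ∩ B| > 2 — true.

3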